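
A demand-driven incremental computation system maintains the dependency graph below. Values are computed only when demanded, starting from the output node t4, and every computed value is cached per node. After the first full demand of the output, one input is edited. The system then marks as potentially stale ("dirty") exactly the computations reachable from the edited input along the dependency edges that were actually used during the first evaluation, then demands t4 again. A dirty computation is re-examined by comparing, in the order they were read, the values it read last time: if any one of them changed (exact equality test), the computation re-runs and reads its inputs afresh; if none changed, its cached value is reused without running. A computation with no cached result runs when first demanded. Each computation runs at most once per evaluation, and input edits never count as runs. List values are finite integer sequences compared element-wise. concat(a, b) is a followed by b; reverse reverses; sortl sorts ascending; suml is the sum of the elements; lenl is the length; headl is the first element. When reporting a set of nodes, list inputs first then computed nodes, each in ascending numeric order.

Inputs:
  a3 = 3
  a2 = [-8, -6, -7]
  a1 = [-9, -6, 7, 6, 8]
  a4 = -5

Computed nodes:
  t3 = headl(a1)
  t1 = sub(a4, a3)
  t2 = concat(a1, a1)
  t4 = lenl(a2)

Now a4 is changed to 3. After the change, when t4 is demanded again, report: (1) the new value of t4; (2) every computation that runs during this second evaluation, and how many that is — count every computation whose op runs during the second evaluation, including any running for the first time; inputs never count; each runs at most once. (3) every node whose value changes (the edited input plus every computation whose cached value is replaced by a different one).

First evaluation (everything demanded from the output):
  t4 = lenl([-8, -6, -7]) = 3

Propagation after the edit:
  a4 feeds no computation that the output demands — nothing is marked dirty and nothing runs.

Key observation: a4 is never demanded by the output, so the edit triggers no recomputation at all.

New value of t4: 3.
Computations that run: none — 0 in total.
Values that change: a4.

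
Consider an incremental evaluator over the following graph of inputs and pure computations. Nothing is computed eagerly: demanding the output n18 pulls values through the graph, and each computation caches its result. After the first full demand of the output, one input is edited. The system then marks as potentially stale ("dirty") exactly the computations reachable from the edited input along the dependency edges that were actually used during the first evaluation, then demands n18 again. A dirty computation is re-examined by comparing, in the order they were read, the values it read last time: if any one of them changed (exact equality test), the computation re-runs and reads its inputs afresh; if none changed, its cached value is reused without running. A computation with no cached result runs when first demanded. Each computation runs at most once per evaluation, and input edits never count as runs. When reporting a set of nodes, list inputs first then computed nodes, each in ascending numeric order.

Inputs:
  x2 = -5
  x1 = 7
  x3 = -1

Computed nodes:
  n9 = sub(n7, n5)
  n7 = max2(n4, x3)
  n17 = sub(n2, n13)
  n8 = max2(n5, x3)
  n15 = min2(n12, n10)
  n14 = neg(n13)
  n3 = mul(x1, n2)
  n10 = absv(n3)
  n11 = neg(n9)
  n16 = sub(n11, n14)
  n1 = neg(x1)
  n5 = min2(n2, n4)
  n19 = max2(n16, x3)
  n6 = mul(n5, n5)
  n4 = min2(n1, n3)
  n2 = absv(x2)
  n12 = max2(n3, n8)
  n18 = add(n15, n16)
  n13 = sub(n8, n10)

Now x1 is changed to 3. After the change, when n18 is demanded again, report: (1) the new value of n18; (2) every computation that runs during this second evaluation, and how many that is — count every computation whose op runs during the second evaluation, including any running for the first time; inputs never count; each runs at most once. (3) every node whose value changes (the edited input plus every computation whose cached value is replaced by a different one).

n18 now evaluates to -3.
Run set: n1, n3, n4, n5, n7, n8, n9, n10, n11, n12, n13, n14, n15, n16, n18 (15 run).
Changed values: x1, n1, n3, n4, n5, n9, n10, n11, n12, n13, n14, n15, n16, n18.

Initial pass — values computed on the first demand:
  n1 = neg(7) = -7
  n2 = absv(-5) = 5
  n3 = mul(7, 5) = 35
  n4 = min2(-7, 35) = -7
  n5 = min2(5, -7) = -7
  n7 = max2(-7, -1) = -1
  n8 = max2(-7, -1) = -1
  n9 = sub(-1, -7) = 6
  n10 = absv(35) = 35
  n11 = neg(6) = -6
  n12 = max2(35, -1) = 35
  n13 = sub(-1, 35) = -36
  n14 = neg(-36) = 36
  n15 = min2(35, 35) = 35
  n16 = sub(-6, 36) = -42
  n18 = add(35, -42) = -7

Second demand — change propagation:
  n1: re-runs because x1 7->3; new result -3.
  n3: re-runs because x1 7->3; new result 15.
  n4: re-runs because n1 -7->-3; n3 35->15; new result -3.
  n5: re-runs because n4 -7->-3; new result -3.
  n7: re-runs because n4 -7->-3; new result -1 (unchanged).
  n8: re-runs because n5 -7->-3; new result -1 (unchanged).
  n9: re-runs because n5 -7->-3; new result 2.
  n10: re-runs because n3 35->15; new result 15.
  n11: re-runs because n9 6->2; new result -2.
  n12: re-runs because n3 35->15; new result 15.
  n13: re-runs because n10 35->15; new result -16.
  n14: re-runs because n13 -36->-16; new result 16.
  n15: re-runs because n12 35->15; n10 35->15; new result 15.
  n16: re-runs because n11 -6->-2; n14 36->16; new result -18.
  n18: re-runs because n15 35->15; n16 -42->-18; new result -3.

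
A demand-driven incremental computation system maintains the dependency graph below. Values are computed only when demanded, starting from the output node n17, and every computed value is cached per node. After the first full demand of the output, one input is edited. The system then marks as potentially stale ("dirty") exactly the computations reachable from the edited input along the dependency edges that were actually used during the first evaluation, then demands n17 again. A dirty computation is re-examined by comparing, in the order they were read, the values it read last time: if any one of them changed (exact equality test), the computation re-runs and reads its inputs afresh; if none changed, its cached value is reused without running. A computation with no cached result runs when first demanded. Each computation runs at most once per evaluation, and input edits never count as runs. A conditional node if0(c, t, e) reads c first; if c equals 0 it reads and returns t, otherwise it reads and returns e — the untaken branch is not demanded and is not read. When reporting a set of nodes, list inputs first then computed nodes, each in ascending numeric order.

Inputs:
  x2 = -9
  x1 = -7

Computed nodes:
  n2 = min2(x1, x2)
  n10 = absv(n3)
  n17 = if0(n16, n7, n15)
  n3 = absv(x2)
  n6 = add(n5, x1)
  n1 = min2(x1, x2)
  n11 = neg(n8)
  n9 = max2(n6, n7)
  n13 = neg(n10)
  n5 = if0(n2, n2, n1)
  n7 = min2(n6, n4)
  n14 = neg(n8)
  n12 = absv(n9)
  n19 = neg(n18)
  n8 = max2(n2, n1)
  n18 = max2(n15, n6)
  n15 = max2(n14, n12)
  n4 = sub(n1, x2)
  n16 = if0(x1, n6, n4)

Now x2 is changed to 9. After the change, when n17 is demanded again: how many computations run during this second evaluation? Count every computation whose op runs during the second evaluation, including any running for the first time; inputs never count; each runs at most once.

First evaluation (everything demanded from the output):
  n1 = min2(-7, -9) = -9
  n2 = min2(-7, -9) = -9
  n4 = sub(-9, -9) = 0
  n5 = if0(n2=-9 -> else branch n1) = -9
  n6 = add(-9, -7) = -16
  n7 = min2(-16, 0) = -16
  n16 = if0(x1=-7 -> else branch n4) = 0
  n17 = if0(n16=0 -> then branch n7) = -16

Propagation after the edit:
  n1: runs — x2 -9->9; result -7.
  n2: runs — x2 -9->9; result -7.
  n4: runs — n1 -9->-7; x2 -9->9; result -16.
  n5: runs — n2 -9->-7; n1 -9->-7; result -7.
  n6: runs — n5 -9->-7; result -14.
  n7: runs — n6 -16->-14; n4 0->-16; result -16 (same value as before).
  n8: demanded for the first time — runs, produces -7.
  n9: demanded for the first time — runs, produces -14.
  n12: demanded for the first time — runs, produces 14.
  n14: demanded for the first time — runs, produces 7.
  n15: demanded for the first time — runs, produces 14.
  n16: runs — n4 0->-16; result -16.
  n17: runs — n16 0->-16; result 14.

Key observation: a condition flipped, so demand reaches new nodes — n8, n9, n12, n14, n15 run for the first time.

Computations that run: n1, n2, n4, n5, n6, n7, n8, n9, n12, n14, n15, n16, n17 — 13 in total.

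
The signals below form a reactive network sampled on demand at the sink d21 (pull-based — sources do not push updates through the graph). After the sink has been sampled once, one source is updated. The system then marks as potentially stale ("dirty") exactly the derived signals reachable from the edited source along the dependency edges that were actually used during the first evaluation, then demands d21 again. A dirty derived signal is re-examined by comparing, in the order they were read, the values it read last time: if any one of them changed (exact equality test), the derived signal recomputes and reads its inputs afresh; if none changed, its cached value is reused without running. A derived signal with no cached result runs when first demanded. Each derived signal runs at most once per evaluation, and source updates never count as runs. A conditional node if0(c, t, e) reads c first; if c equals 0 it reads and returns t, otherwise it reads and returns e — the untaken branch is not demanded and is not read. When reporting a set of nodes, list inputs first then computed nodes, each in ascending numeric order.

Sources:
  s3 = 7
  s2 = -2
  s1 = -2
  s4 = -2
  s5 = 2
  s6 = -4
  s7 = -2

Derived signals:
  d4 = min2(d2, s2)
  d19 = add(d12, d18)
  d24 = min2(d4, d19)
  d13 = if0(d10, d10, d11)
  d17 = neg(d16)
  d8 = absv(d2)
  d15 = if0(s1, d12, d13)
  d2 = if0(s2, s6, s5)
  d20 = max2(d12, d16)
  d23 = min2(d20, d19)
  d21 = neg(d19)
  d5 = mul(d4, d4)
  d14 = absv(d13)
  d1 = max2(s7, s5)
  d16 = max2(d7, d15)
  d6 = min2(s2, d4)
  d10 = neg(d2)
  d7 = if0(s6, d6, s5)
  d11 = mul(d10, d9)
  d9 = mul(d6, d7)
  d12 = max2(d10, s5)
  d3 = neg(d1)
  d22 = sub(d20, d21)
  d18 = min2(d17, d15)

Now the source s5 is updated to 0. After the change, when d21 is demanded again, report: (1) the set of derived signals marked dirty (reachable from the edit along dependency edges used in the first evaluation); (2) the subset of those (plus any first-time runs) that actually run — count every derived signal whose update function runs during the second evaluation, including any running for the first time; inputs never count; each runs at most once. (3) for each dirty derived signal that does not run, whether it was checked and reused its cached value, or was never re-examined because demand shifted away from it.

Initial pass — values computed on the first demand:
  d2 = if0(s2=-2 -> else branch s5) = 2
  d4 = min2(2, -2) = -2
  d6 = min2(-2, -2) = -2
  d7 = if0(s6=-4 -> else branch s5) = 2
  d9 = mul(-2, 2) = -4
  d10 = neg(2) = -2
  d11 = mul(-2, -4) = 8
  d12 = max2(-2, 2) = 2
  d13 = if0(d10=-2 -> else branch d11) = 8
  d15 = if0(s1=-2 -> else branch d13) = 8
  d16 = max2(2, 8) = 8
  d17 = neg(8) = -8
  d18 = min2(-8, 8) = -8
  d19 = add(2, -8) = -6
  d21 = neg(-6) = 6

Second demand — change propagation:
  d2: re-runs because s5 2->0; new result 0.
  d4: dirty yet unreached — the second evaluation never asks for it.
  d6: dirty yet unreached — the second evaluation never asks for it.
  d7: re-runs because s5 2->0; new result 0.
  d9: dirty yet unreached — the second evaluation never asks for it.
  d10: re-runs because d2 2->0; new result 0.
  d11: dirty yet unreached — the second evaluation never asks for it.
  d12: re-runs because d10 -2->0; s5 2->0; new result 0.
  d13: re-runs because d10 -2->0; new result 0.
  d15: re-runs because d13 8->0; new result 0.
  d16: re-runs because d7 2->0; d15 8->0; new result 0.
  d17: re-runs because d16 8->0; new result 0.
  d18: re-runs because d17 -8->0; d15 8->0; new result 0.
  d19: re-runs because d12 2->0; d18 -8->0; new result 0.
  d21: re-runs because d19 -6->0; new result 0.

The important point: the flipped condition redirects demand; d4, d6, d9, d11 are left stale, never re-checked.

Dirty set: d2, d4, d6, d7, d9, d10, d11, d12, d13, d15, d16, d17, d18, d19, d21.
Run set: d2, d7, d10, d12, d13, d15, d16, d17, d18, d19, d21 (11 run).
Left stale — demand moved off them: d4, d6, d9, d11.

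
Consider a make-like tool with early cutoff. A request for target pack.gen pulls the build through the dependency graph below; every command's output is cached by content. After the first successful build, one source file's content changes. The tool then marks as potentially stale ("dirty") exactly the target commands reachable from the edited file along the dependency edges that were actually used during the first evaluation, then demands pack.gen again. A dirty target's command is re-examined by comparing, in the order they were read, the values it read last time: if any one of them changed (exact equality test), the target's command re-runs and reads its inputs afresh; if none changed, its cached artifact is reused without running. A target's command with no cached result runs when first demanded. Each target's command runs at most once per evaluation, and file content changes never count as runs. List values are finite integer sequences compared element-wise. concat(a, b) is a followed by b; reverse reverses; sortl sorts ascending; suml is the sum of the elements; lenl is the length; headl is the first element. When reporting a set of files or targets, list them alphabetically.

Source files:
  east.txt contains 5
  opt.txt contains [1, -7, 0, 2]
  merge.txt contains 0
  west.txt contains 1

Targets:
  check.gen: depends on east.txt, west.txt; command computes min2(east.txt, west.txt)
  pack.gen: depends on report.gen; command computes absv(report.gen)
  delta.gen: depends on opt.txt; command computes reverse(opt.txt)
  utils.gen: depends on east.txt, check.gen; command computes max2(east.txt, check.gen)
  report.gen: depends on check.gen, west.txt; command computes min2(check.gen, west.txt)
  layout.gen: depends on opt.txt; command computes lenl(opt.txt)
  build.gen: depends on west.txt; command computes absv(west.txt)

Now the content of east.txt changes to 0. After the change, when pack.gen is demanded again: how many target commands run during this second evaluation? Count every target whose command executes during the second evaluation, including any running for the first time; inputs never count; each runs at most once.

First demand of the output computes:
  check.gen = min2(5, 1) = 1
  report.gen = min2(1, 1) = 1
  pack.gen = absv(1) = 1

After the edit, cleaning proceeds:
  check.gen: a read changed (east.txt 5->0) — executes, giving 0.
  report.gen: a read changed (check.gen 1->0) — executes, giving 0.
  pack.gen: a read changed (report.gen 1->0) — executes, giving 0.

3 target commands run: check.gen, pack.gen, report.gen.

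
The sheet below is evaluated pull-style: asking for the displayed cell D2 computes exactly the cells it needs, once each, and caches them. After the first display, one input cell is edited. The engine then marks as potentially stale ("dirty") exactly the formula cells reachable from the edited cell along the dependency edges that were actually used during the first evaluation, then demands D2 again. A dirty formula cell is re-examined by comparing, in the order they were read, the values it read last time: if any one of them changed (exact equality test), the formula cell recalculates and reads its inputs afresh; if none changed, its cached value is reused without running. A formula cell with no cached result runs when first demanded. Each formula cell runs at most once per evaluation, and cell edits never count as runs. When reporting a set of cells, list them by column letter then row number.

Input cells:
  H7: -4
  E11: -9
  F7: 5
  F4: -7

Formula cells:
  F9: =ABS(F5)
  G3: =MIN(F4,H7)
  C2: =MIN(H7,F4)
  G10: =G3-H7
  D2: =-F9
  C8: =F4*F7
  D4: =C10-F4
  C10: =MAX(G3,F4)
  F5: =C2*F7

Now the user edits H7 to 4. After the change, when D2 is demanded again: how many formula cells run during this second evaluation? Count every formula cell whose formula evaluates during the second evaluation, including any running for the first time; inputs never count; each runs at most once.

1 formula cells run: C2.
Note the absorption at C2: it re-runs yet its value is the same, leaving the output's value untouched.

First demand of the output computes:
  C2 = MIN(-4, -7) = -7
  F5 = -7 * 5 = -35
  F9 = ABS(-35) = 35
  D2 = -(35) = -35

After the edit, cleaning proceeds:
  C2: a read changed (H7 -4->4) — executes, giving -7 — identical to its old value.
  F5: dirty, but its reads are unchanged (C2 unchanged, F7 unchanged); cached -35 stands.
  F9: dirty, but its reads are unchanged (F5 unchanged); cached 35 stands.
  D2: dirty, but its reads are unchanged (F9 unchanged); cached -35 stands.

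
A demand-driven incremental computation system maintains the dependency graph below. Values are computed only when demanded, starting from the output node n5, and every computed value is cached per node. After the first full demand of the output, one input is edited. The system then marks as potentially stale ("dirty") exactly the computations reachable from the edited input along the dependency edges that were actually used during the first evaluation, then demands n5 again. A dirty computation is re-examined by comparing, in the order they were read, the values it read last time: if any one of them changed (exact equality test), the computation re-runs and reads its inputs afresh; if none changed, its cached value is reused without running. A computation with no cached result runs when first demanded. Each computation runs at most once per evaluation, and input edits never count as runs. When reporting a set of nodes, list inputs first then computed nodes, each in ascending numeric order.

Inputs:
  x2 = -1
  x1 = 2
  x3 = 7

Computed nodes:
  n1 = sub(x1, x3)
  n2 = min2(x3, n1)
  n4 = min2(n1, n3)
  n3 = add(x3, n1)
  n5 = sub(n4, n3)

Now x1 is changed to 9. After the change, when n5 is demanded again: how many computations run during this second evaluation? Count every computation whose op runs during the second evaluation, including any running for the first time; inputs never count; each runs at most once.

Computations that run: n1, n3, n4, n5 — 4 in total.

First evaluation (everything demanded from the output):
  n1 = sub(2, 7) = -5
  n3 = add(7, -5) = 2
  n4 = min2(-5, 2) = -5
  n5 = sub(-5, 2) = -7

Propagation after the edit:
  n1: runs — x1 2->9; result 2.
  n3: runs — n1 -5->2; result 9.
  n4: runs — n1 -5->2; n3 2->9; result 2.
  n5: runs — n4 -5->2; n3 2->9; result -7 (same value as before).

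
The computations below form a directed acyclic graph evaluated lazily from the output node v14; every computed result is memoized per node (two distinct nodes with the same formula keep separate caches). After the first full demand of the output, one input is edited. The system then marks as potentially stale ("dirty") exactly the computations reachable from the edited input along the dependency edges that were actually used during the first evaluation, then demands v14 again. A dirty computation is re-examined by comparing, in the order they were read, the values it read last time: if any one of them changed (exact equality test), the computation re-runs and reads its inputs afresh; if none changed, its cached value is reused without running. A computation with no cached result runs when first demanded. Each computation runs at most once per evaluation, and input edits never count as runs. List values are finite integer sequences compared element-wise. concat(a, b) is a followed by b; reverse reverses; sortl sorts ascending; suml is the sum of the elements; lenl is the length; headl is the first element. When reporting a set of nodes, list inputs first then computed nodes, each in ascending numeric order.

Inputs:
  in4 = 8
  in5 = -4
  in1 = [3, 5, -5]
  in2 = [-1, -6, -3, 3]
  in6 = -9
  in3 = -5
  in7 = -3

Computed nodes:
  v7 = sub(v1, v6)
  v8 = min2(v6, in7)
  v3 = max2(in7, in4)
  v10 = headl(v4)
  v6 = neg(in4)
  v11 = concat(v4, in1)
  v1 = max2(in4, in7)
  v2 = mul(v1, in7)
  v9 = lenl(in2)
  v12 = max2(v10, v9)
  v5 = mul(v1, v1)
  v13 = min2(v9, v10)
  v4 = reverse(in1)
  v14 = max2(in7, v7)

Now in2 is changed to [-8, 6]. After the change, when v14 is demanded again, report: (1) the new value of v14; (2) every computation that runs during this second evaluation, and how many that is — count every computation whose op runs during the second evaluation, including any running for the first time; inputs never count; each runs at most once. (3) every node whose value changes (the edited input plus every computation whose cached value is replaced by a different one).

Demanding v14 again yields 16.
0 computations run: none.
The nodes whose values change: in2.
Note the shortcut — in2 feeds only undemanded nodes, so no recomputation happens.

First demand of the output computes:
  v1 = max2(8, -3) = 8
  v6 = neg(8) = -8
  v7 = sub(8, -8) = 16
  v14 = max2(-3, 16) = 16

After the edit, cleaning proceeds:
  in2 only reaches undemanded nodes; the second demand re-runs nothing.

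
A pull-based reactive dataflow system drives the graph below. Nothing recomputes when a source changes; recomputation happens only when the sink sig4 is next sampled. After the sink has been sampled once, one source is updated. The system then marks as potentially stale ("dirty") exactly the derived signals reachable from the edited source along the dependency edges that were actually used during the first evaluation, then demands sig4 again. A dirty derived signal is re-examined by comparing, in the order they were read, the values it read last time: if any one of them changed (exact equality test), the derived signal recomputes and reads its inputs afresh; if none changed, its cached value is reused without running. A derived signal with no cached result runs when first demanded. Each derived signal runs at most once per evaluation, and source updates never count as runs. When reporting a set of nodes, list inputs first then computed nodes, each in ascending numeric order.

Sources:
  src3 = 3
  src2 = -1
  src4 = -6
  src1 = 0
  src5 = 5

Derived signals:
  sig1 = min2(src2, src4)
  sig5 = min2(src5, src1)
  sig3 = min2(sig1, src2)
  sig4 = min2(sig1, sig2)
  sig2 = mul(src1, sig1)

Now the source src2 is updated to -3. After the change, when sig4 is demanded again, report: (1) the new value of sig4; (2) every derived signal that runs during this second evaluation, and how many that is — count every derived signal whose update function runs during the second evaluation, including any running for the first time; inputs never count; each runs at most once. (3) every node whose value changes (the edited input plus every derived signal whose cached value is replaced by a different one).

First evaluation (everything demanded from the output):
  sig1 = min2(-1, -6) = -6
  sig2 = mul(0, -6) = 0
  sig4 = min2(-6, 0) = -6

Propagation after the edit:
  sig1: runs — src2 -1->-3; result -6 (same value as before).
  sig2: checked — values it read are unchanged (src1 unchanged, sig1 unchanged); reused cached 0 without running.
  sig4: checked — values it read are unchanged (sig1 unchanged, sig2 unchanged); reused cached -6 without running.

Key observation: the change is absorbed at sig1 — it re-runs but produces the same value, and the output's value is unchanged.

New value of sig4: -6.
Derived signals that run: sig1 — 1 in total.
Values that change: src2.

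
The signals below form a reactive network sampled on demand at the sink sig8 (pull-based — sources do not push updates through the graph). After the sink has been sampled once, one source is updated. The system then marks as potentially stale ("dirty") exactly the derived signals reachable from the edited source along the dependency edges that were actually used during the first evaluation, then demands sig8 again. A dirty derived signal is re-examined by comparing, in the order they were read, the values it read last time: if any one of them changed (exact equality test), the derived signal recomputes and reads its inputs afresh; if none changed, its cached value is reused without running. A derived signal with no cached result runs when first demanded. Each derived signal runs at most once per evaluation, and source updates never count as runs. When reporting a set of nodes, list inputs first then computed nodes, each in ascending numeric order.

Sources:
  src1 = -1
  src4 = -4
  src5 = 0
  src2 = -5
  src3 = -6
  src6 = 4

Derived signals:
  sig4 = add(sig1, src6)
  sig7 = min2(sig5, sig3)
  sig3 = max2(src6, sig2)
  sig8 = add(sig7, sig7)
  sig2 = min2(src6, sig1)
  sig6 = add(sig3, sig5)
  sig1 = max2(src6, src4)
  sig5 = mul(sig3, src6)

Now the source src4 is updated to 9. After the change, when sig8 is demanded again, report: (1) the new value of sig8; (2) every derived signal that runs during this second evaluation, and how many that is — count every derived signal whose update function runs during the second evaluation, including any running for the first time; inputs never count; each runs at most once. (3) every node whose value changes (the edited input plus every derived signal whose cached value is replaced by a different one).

Initial pass — values computed on the first demand:
  sig1 = max2(4, -4) = 4
  sig2 = min2(4, 4) = 4
  sig3 = max2(4, 4) = 4
  sig5 = mul(4, 4) = 16
  sig7 = min2(16, 4) = 4
  sig8 = add(4, 4) = 8

Second demand — change propagation:
  sig1: re-runs because src4 -4->9; new result 9.
  sig2: re-runs because sig1 4->9; new result 4 (unchanged).
  sig3: re-examined; everything it read last time is the same (src6 unchanged, sig2 unchanged) — cache 4 kept, no run.
  sig5: re-examined; everything it read last time is the same (sig3 unchanged, src6 unchanged) — cache 16 kept, no run.
  sig7: re-examined; everything it read last time is the same (sig5 unchanged, sig3 unchanged) — cache 4 kept, no run.
  sig8: re-examined; everything it read last time is the same (sig7 unchanged, sig7 unchanged) — cache 8 kept, no run.

The important point: sig2 recomputes to an identical value, and the output ends up unchanged.

sig8 now evaluates to 8.
Run set: sig1, sig2 (2 run).
Changed values: src4, sig1.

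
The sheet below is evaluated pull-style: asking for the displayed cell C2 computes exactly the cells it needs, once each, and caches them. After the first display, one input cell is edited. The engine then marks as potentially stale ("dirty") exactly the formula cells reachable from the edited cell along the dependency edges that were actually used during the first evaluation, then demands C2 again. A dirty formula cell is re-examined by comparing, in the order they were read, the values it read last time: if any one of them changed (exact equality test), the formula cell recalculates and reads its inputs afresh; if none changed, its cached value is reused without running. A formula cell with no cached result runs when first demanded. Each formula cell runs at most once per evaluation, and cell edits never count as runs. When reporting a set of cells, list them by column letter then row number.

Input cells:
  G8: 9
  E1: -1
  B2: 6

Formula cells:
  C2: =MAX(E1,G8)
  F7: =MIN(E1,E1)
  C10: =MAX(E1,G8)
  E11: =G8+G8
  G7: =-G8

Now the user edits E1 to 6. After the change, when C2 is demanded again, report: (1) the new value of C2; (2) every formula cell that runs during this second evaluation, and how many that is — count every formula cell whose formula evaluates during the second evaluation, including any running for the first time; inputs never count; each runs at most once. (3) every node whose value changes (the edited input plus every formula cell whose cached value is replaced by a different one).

First demand of the output computes:
  C2 = MAX(-1, 9) = 9

After the edit, cleaning proceeds:
  C2: a read changed (E1 -1->6) — executes, giving 9 — identical to its old value.

Demanding C2 again yields 9.
1 formula cells run: C2.
The nodes whose values change: E1.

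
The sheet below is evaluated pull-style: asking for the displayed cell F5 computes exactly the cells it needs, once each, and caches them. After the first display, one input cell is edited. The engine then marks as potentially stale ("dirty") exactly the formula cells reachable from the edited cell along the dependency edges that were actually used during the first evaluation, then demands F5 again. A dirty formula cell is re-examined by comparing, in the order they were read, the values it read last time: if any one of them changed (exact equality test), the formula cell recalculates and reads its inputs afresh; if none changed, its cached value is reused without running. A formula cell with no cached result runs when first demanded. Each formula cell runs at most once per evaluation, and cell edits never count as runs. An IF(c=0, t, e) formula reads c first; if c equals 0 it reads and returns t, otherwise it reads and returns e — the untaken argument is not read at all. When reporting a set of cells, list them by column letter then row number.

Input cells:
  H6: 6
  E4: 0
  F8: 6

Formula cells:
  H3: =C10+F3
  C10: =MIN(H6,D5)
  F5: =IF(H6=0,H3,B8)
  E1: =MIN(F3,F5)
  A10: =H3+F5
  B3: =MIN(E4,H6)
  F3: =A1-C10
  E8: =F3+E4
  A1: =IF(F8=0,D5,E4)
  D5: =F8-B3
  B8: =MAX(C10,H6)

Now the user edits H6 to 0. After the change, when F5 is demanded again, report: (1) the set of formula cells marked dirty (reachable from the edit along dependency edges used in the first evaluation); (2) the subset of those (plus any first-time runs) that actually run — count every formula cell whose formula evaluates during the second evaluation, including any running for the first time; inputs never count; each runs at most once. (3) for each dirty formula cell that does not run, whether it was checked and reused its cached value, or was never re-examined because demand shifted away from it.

The edit dirties: B3, B8, C10, D5, F5.
6 formula cells run: A1, B3, C10, F3, F5, H3.
Cache hits after checking: D5.
Unvisited dirty nodes (no longer demanded): B8.
Note the branch switch — demand abandons B8, which is never re-examined.

First demand of the output computes:
  B3 = MIN(0, 6) = 0
  D5 = 6 - 0 = 6
  C10 = MIN(6, 6) = 6
  B8 = MAX(6, 6) = 6
  F5 = IF(H6=0: H6=6 -> else branch B8) = 6

After the edit, cleaning proceeds:
  B3: a read changed (H6 6->0) — executes, giving 0 — identical to its old value.
  D5: dirty, but its reads are unchanged (F8 unchanged, B3 unchanged); cached 6 stands.
  A1: had never run; runs now, result 0.
  C10: a read changed (H6 6->0) — executes, giving 0.
  B8: stays stale; no demand reaches it after the flip.
  F3: had never run; runs now, result 0.
  H3: had never run; runs now, result 0.
  F5: a read changed (H6 6->0) — executes, giving 0.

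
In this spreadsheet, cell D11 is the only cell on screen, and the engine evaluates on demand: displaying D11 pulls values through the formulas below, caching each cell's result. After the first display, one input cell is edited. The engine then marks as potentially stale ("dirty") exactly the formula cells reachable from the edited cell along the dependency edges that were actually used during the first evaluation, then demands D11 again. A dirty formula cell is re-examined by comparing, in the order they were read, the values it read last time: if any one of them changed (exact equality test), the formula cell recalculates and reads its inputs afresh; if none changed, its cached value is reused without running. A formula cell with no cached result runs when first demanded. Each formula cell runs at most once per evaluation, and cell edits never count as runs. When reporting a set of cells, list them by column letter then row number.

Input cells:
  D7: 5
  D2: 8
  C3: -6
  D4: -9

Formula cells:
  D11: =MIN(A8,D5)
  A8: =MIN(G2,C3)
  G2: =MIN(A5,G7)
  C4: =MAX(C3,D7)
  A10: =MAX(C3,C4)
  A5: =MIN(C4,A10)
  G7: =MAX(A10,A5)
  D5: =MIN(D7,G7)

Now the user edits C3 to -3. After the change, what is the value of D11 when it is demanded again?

Initial pass — values computed on the first demand:
  C4 = MAX(-6, 5) = 5
  A10 = MAX(-6, 5) = 5
  A5 = MIN(5, 5) = 5
  G7 = MAX(5, 5) = 5
  D5 = MIN(5, 5) = 5
  G2 = MIN(5, 5) = 5
  A8 = MIN(5, -6) = -6
  D11 = MIN(-6, 5) = -6

Second demand — change propagation:
  C4: re-runs because C3 -6->-3; new result 5 (unchanged).
  A10: re-runs because C3 -6->-3; new result 5 (unchanged).
  A5: re-examined; everything it read last time is the same (C4 unchanged, A10 unchanged) — cache 5 kept, no run.
  G7: re-examined; everything it read last time is the same (A10 unchanged, A5 unchanged) — cache 5 kept, no run.
  D5: re-examined; everything it read last time is the same (D7 unchanged, G7 unchanged) — cache 5 kept, no run.
  G2: re-examined; everything it read last time is the same (A5 unchanged, G7 unchanged) — cache 5 kept, no run.
  A8: re-runs because C3 -6->-3; new result -3.
  D11: re-runs because A8 -6->-3; new result -3.

The important point: at A5 every value read last time is unchanged, so the dirty flag clears without a run.

D11 now evaluates to -3.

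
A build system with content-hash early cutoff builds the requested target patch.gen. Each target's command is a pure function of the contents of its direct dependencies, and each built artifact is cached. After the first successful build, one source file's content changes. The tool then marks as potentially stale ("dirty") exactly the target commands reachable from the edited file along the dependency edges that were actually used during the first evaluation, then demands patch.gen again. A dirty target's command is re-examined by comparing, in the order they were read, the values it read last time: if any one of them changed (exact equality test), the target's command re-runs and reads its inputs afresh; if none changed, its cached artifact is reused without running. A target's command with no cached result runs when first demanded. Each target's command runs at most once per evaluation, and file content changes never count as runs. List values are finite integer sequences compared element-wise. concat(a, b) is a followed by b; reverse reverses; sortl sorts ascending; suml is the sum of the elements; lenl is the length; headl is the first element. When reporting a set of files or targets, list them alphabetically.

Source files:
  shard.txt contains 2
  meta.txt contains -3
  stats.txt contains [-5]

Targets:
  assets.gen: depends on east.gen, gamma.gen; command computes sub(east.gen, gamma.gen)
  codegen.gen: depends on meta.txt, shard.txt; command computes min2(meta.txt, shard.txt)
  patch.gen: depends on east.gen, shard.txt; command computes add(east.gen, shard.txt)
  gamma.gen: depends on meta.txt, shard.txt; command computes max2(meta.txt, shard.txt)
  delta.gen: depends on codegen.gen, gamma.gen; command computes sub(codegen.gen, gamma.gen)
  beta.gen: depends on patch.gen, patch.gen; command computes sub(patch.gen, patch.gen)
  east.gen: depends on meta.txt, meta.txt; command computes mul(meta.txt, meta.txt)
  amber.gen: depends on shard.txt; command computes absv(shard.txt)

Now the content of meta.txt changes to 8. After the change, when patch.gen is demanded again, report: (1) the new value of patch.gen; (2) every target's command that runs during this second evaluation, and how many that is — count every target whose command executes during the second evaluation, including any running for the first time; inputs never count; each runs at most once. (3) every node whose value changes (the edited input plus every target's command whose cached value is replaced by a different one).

New value of patch.gen: 66.
Target commands that run: east.gen, patch.gen — 2 in total.
Values that change: east.gen, meta.txt, patch.gen.

First evaluation (everything demanded from the output):
  east.gen = mul(-3, -3) = 9
  patch.gen = add(9, 2) = 11

Propagation after the edit:
  east.gen: runs — meta.txt -3->8; meta.txt -3->8; result 64.
  patch.gen: runs — east.gen 9->64; result 66.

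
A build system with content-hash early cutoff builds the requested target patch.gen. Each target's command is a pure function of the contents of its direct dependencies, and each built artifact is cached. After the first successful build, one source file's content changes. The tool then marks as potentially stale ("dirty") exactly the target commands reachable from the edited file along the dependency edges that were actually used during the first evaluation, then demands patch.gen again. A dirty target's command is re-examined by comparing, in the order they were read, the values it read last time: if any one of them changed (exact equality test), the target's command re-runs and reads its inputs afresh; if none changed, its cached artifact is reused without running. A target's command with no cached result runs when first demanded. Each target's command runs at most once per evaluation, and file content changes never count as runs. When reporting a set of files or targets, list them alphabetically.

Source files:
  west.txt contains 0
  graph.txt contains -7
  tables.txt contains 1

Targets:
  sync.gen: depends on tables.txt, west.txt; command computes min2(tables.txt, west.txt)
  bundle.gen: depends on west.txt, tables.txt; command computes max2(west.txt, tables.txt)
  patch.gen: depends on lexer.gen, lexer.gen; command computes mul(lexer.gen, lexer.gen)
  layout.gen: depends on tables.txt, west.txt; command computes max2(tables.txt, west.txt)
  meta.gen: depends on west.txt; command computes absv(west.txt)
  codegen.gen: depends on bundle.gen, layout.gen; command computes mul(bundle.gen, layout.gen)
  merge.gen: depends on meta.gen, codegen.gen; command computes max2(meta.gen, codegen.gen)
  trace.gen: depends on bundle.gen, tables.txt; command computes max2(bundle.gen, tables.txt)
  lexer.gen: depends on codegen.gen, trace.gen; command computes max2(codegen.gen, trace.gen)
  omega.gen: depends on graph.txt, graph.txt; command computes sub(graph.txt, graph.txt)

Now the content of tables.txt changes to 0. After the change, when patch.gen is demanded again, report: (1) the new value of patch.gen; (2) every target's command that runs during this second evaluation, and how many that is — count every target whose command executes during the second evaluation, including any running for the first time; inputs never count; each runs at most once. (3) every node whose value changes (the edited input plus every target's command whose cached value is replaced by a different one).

First evaluation (everything demanded from the output):
  bundle.gen = max2(0, 1) = 1
  layout.gen = max2(1, 0) = 1
  codegen.gen = mul(1, 1) = 1
  trace.gen = max2(1, 1) = 1
  lexer.gen = max2(1, 1) = 1
  patch.gen = mul(1, 1) = 1

Propagation after the edit:
  bundle.gen: runs — tables.txt 1->0; result 0.
  layout.gen: runs — tables.txt 1->0; result 0.
  codegen.gen: runs — bundle.gen 1->0; layout.gen 1->0; result 0.
  trace.gen: runs — bundle.gen 1->0; tables.txt 1->0; result 0.
  lexer.gen: runs — codegen.gen 1->0; trace.gen 1->0; result 0.
  patch.gen: runs — lexer.gen 1->0; lexer.gen 1->0; result 0.

New value of patch.gen: 0.
Target commands that run: bundle.gen, codegen.gen, layout.gen, lexer.gen, patch.gen, trace.gen — 6 in total.
Values that change: bundle.gen, codegen.gen, layout.gen, lexer.gen, patch.gen, tables.txt, trace.gen.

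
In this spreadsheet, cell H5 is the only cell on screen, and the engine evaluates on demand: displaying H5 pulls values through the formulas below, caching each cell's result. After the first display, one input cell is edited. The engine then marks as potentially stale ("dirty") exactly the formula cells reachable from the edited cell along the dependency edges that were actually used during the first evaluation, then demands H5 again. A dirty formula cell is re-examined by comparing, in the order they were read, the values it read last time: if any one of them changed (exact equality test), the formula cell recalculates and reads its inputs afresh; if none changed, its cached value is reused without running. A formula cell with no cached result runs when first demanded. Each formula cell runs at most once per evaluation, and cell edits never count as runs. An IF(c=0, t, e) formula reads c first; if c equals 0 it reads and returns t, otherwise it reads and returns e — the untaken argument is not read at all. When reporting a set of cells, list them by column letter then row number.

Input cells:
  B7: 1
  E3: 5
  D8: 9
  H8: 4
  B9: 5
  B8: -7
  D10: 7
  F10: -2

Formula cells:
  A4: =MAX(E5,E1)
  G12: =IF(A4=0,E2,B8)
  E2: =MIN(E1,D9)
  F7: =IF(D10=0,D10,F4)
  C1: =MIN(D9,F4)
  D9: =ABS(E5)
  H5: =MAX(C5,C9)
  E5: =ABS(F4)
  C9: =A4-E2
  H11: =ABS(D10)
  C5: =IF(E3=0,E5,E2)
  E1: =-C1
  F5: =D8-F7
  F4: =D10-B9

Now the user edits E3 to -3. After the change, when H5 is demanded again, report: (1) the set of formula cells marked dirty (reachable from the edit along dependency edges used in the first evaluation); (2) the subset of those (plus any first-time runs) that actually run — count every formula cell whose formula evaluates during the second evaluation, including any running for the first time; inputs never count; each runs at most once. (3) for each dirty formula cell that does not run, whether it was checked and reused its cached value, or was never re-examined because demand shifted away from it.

Dirty set: C5, H5.
Run set: C5 (1 run).
Re-examined without running (cache reused): H5.
The important point: C5 recomputes to an identical value, and the output ends up unchanged.

Initial pass — values computed on the first demand:
  F4 = 7 - 5 = 2
  E5 = ABS(2) = 2
  D9 = ABS(2) = 2
  C1 = MIN(2, 2) = 2
  E1 = -(2) = -2
  A4 = MAX(2, -2) = 2
  E2 = MIN(-2, 2) = -2
  C5 = IF(E3=0: E3=5 -> else branch E2) = -2
  C9 = 2 - -2 = 4
  H5 = MAX(-2, 4) = 4

Second demand — change propagation:
  C5: re-runs because E3 5->-3; new result -2 (unchanged).
  H5: re-examined; everything it read last time is the same (C5 unchanged, C9 unchanged) — cache 4 kept, no run.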